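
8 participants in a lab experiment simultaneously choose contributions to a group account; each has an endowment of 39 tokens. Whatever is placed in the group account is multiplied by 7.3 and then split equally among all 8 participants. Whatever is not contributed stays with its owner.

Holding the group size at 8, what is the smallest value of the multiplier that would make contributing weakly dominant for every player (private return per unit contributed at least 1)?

8

A contributed unit returns (multiplier)/8 to its contributor.
This reaches 1 exactly when the multiplier is 8.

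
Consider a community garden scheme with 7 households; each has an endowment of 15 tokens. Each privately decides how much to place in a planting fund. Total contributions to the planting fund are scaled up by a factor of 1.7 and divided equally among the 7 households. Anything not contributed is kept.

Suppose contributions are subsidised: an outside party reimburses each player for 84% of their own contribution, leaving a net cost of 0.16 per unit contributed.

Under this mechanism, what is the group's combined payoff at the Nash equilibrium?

The effective private return per unit is now (1.7/7) / 0.16 = 1.5179 > 1, so every player's dominant strategy flips to full contribution.
At the Nash equilibrium everyone contributes 15. Group total payoff = 7 × (15 × 0.84 + 1.7 × 15) = 266.70.

266.70 tokens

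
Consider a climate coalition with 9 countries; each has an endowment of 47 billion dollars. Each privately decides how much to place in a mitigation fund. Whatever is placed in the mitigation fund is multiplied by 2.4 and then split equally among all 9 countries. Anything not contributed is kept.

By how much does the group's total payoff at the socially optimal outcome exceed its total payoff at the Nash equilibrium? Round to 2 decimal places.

Each contributed unit returns 2.4/9 = 0.2667 to its contributor — below 1 — so contributing 0 is dominant for every player. At the Nash equilibrium everyone keeps their 47, and the group total is 9 × 47 = 423.
Each contributed unit returns 2.400 to the group as a whole (0.2667 to each of 9 players), which exceeds 1, so the social optimum is full contribution: group total = 2.400 × 423 = 1015.20.
Efficiency loss = 1015.20 − 423 = 592.20.

592.20 billion dollars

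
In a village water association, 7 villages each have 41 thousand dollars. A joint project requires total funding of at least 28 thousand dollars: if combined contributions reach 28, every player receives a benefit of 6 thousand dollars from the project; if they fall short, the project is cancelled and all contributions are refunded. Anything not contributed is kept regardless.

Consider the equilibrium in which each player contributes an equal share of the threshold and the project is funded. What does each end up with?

Equal share of the threshold: 28/7 = 4.
At this profile no one gains by cutting their contribution: any cut drops the total below 28, the project is cancelled, contributions are refunded, and the deviator ends with 41, which is less than 41 − 4 + 6 = 43. Contributing more than 4 just wastes the excess. So contributing exactly 4 is a best response.
Each player's payoff: 41 − 4 + 6 = 43.

43 thousand dollars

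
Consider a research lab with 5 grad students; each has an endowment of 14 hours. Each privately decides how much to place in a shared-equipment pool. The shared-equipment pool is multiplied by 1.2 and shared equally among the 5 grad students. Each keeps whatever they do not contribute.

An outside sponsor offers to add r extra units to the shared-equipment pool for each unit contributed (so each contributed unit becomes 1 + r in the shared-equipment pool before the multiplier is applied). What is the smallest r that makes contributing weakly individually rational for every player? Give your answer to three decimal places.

With matching at rate r, one contributed unit becomes (1 + r) in the shared-equipment pool and returns 1.2 × (1 + r) / 5 to the contributor.
Setting this equal to 1: 1 + r = 5/1.2 = 4.1667.
So the minimum matching rate is r = 4.1667 − 1 = 3.167.

3.167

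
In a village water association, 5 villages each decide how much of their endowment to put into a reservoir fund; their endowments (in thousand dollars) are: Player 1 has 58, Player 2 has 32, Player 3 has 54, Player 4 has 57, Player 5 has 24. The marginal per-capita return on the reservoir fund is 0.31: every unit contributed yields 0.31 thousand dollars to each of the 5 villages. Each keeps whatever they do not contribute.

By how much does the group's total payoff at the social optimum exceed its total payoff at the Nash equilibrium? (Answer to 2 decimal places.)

123.75 thousand dollars

The private return per contributed unit is 0.31 < 1 for everyone, so the Nash equilibrium is zero contribution and the group total is Σ E_j = 58 + 32 + 54 + 57 + 24 = 225.
Each contributed unit returns 1.550 to the group, so the social optimum is full contribution by everyone: group total = 1.550 × 225 = 348.75.
Efficiency loss = (1.550 − 1) × 225 = 123.75.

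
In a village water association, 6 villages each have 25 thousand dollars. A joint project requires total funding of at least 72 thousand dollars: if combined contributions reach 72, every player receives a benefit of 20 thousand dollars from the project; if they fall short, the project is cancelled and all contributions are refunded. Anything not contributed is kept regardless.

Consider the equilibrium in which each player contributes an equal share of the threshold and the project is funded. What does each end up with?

Equal share of the threshold: 72/6 = 12.
At this profile no one gains by cutting their contribution: any cut drops the total below 72, the project is cancelled, contributions are refunded, and the deviator ends with 25, which is less than 25 − 12 + 20 = 33. Contributing more than 12 just wastes the excess. So contributing exactly 12 is a best response.
Each player's payoff: 25 − 12 + 20 = 33.

33 thousand dollars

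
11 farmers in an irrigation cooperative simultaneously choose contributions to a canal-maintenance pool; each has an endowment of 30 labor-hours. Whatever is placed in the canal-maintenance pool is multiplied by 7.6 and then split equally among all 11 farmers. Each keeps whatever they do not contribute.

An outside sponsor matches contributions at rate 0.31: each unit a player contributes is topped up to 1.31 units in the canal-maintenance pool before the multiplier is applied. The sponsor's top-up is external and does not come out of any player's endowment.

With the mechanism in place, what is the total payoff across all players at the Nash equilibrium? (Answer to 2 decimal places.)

330.00 labor-hours

Even with the mechanism, each unit contributed returns only 7.6 × 1.31 / 11 = 0.9051 per unit of net cost, so contributing nothing is still dominant.
At the Nash equilibrium no one contributes; group total payoff = 11 × 30 = 330.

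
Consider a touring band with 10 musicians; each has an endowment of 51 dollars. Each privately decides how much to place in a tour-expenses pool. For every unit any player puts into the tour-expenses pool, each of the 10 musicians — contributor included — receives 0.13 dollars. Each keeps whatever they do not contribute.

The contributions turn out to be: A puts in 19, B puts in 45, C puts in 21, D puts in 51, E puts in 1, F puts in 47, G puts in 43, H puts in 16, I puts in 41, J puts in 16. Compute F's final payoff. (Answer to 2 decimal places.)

43.00 dollars

Total contributed: 19 + 45 + 21 + 51 + 1 + 47 + 43 + 16 + 41 + 16 = 300.
Each receives 0.13 × 300 = 39.00 from the tour-expenses pool.
F keeps 51 − 47 = 4, so F's payoff is 4 + 39.00 = 43.00.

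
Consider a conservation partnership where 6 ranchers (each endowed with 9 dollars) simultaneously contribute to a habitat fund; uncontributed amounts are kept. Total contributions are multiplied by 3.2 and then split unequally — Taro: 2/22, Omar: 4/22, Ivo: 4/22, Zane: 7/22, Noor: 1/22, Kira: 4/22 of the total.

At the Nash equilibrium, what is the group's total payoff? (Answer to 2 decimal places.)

73.80 dollars

Player j's private return per contributed unit is 3.2 × (j's share). Contributing is weakly dominant for j when that share is at least 1/3.2 = 0.3125, and contributing 0 is dominant otherwise.
Only Zane (7/22) clears that bar, contributing 9; the remaining 5 contribute 0. Total contributed: 9.
The habitat fund pays out 3.2 × 9 = 28.80 in total (split across the unequal shares, but the aggregate is all that matters for the group sum).
The 5 free-riders keep 9 each, adding 45. Group total = 45 + 28.80 = 73.80.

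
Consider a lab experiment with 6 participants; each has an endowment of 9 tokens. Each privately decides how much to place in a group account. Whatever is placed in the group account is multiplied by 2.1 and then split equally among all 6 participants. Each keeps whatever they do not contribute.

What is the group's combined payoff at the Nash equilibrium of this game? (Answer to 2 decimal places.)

54.00 tokens

Each contributed unit returns 2.1/6 = 0.3500 to its contributor — below 1 — so contributing 0 is dominant for every player. At the Nash equilibrium everyone keeps their 9, and the group total is 6 × 9 = 54.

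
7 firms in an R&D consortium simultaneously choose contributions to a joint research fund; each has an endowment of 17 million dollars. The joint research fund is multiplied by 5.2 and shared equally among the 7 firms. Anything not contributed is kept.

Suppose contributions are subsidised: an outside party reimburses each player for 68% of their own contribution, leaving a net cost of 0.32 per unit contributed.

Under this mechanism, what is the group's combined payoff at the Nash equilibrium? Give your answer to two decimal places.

699.72 million dollars

Under the mechanism each unit contributed yields (5.2/7) / 0.32 = 2.3214 back to its contributor per unit of net cost, which exceeds 1, making full contribution the dominant choice for everyone.
At the Nash equilibrium everyone contributes 17. Group total payoff = 7 × (17 × 0.68 + 5.2 × 17) = 699.72.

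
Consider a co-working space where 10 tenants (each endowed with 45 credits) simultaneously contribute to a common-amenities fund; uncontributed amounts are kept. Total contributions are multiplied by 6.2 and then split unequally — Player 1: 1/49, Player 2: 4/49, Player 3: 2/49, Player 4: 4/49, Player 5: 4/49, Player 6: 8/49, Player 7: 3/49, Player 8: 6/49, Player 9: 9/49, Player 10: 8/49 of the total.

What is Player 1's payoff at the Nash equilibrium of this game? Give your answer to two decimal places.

Player j's private return per contributed unit is 6.2 × (j's share). Contributing is weakly dominant for j when that share is at least 1/6.2 = 0.1613, and contributing 0 is dominant otherwise.
The shares above 0.1613 belong to Player 6, Player 9 and Player 10, contributing 45 each; the remaining 7 contribute 0. Total contributed: 135.
Player 1 keeps 45 and receives 6.2 × 135 × 1/49 = 17.08 from the common-amenities fund, for a payoff of 62.08.

62.08 credits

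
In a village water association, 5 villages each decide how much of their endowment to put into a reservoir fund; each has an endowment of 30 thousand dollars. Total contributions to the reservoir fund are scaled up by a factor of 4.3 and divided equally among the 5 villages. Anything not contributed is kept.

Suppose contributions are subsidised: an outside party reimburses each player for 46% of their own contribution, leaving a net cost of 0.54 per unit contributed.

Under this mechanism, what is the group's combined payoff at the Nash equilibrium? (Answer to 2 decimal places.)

714.00 thousand dollars

With the mechanism, a contributed unit returns (4.3/5) / 0.54 = 1.5926 per unit of net cost to the contributor — now above 1 — so contributing fully is weakly dominant for every player.
So the Nash equilibrium is full contribution by all 5; the group earns 5 × (30 × 0.46 + 4.3 × 30) = 714.00.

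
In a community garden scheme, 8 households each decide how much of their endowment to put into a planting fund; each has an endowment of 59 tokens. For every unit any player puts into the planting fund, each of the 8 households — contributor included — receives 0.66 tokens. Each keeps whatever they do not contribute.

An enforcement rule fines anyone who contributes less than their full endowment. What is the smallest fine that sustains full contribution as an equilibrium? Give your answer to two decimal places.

Given the others contribute fully, the best deviation is to contribute 0 (any partial contribution still incurs the fine and gives up units whose private return 0.66 is below 1).
Deviating from 59 to 0 saves 59 tokens but forfeits the deviator's share of the drop in the planting fund: 0.66 × 59 = 38.94.
So the deviation gain is 59 − 38.94 = 20.06, and the fine must be at least 20.06 tokens to wipe it out.

20.06 tokens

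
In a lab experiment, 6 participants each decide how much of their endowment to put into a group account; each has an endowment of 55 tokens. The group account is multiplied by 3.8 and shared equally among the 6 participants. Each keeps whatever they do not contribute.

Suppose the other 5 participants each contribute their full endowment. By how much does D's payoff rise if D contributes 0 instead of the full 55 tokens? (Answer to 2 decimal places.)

20.17 tokens

Switching from a contribution of 55 to 0 lets D keep an extra 55 tokens, but lowers the group account by 55, which costs D their own share of that drop: 3.8/6 × 55 = 34.83.
Net gain = 55 − 34.83 = 20.17. The private return per contributed unit (0.6333) is below 1, so free-riding is indeed the best response regardless of what the others do.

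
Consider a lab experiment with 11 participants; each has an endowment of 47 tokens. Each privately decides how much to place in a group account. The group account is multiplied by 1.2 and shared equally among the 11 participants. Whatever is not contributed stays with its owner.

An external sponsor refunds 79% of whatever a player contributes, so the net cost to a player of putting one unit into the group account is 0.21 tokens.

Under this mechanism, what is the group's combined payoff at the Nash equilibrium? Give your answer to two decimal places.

Even with the mechanism, each unit contributed returns only (1.2/11) / 0.21 = 0.5195 per unit of net cost, so contributing nothing is still dominant.
At the Nash equilibrium no one contributes; group total payoff = 11 × 47 = 517.

517.00 tokens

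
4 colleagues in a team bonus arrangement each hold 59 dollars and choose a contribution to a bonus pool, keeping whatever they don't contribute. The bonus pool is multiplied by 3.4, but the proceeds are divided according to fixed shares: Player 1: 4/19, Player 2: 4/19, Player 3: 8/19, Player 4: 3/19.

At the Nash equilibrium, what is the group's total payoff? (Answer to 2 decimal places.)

377.60 dollars

A player with share s gets back 3.4·s per unit contributed, so full contribution is dominant for anyone with s > 1/3.4 = 0.2941 and zero contribution is dominant for anyone below.
The only share above 0.2941 is Player 3's 8/19, contributing 59; the remaining 3 contribute 0. Total contributed: 59.
The bonus pool pays out 3.4 × 59 = 200.60 in total (split across the unequal shares, but the aggregate is all that matters for the group sum).
The 3 free-riders keep 59 each, adding 177. Group total = 177 + 200.60 = 377.60.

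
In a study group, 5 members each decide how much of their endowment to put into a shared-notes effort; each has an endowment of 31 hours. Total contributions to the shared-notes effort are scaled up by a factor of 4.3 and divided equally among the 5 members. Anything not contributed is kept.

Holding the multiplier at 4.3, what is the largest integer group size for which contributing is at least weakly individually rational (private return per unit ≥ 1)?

4

Private return per unit is 4.3/(group size), which is ≥ 1 whenever the group size is ≤ 4.3.
The largest such integer is 4.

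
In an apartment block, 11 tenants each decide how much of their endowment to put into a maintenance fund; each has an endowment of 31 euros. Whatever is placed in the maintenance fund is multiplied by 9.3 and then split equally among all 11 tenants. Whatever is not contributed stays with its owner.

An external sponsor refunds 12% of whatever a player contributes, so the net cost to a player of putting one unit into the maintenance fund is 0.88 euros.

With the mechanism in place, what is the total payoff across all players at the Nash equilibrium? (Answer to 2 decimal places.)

Even with the mechanism, each unit contributed returns only (9.3/11) / 0.88 = 0.9607 per unit of net cost, so contributing nothing is still dominant.
Everyone keeps their endowment and the group total is 11 × 31 = 341.

341.00 euros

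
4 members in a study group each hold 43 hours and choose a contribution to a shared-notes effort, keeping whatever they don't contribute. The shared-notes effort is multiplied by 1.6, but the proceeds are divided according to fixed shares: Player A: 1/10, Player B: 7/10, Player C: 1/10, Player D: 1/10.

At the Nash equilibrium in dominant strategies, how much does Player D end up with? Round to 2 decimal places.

49.88 hours

A player with share s gets back 1.6·s per unit contributed, so full contribution is dominant for anyone with s > 1/1.6 = 0.6250 and zero contribution is dominant for anyone below.
Only Player B (7/10) clears that bar, contributing 43; the remaining 3 contribute 0. Total contributed: 43.
Player D keeps 43 and receives 1.6 × 43 × 1/10 = 6.88 from the shared-notes effort, for a payoff of 49.88.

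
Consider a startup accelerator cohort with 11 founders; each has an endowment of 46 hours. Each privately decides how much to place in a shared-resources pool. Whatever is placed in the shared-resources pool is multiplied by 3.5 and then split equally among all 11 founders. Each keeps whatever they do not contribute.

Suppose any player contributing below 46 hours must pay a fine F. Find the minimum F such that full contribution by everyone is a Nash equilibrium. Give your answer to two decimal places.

31.36 hours

Given the others contribute fully, the best deviation is to contribute 0 (any partial contribution still incurs the fine and gives up units whose private return 0.3182 is below 1).
Deviating from 46 to 0 saves 46 hours but forfeits the deviator's share of the drop in the shared-resources pool: 3.5/11 × 46 = 14.64.
So the deviation gain is 46 − 14.64 = 31.36, and the fine must be at least 31.36 hours to wipe it out.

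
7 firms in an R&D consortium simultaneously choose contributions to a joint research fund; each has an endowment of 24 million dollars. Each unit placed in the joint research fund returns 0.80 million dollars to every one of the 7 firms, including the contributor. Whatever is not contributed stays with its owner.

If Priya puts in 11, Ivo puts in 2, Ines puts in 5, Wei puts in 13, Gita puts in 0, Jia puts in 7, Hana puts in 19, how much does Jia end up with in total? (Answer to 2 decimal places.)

62.60 million dollars

Total contributed: 11 + 2 + 5 + 13 + 0 + 7 + 19 = 57.
Each receives 0.80 × 57 = 45.60 from the joint research fund.
Jia keeps 24 − 7 = 17, so Jia's payoff is 17 + 45.60 = 62.60.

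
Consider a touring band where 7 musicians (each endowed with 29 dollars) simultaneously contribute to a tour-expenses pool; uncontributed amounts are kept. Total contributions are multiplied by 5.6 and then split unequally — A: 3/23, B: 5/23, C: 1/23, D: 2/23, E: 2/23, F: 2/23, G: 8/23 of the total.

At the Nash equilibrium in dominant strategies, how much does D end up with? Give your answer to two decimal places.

A player with share s gets back 5.6·s per unit contributed, so full contribution is dominant for anyone with s > 1/5.6 = 0.1786 and zero contribution is dominant for anyone below.
B and G are above the threshold, contributing 29 each; the remaining 5 contribute 0. Total contributed: 58.
D keeps 29 and receives 5.6 × 58 × 2/23 = 28.24 from the tour-expenses pool, for a payoff of 57.24.

57.24 dollars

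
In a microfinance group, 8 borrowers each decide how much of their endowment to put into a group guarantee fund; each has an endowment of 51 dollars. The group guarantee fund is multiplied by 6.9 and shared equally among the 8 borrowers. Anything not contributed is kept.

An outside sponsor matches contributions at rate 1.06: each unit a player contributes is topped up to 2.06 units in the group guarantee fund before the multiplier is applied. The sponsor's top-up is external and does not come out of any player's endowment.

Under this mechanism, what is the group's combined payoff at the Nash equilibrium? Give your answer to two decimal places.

5799.31 dollars

Under the mechanism each unit contributed yields 6.9 × 2.06 / 8 = 1.7768 back to its contributor per unit of net cost, which exceeds 1, making full contribution the dominant choice for everyone.
So the Nash equilibrium is full contribution by all 8; the group earns 6.9 × 2.06 × 408 = 5799.31.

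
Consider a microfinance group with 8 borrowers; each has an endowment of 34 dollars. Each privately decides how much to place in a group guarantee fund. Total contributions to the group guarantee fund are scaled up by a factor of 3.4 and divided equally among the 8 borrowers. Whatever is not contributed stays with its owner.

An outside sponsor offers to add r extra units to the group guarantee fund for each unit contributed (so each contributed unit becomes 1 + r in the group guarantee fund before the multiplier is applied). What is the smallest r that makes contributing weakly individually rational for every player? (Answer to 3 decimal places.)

1.353

With matching at rate r, one contributed unit becomes (1 + r) in the group guarantee fund and returns 3.4 × (1 + r) / 8 to the contributor.
Setting this equal to 1: 1 + r = 8/3.4 = 2.3529.
So the minimum matching rate is r = 2.3529 − 1 = 1.353.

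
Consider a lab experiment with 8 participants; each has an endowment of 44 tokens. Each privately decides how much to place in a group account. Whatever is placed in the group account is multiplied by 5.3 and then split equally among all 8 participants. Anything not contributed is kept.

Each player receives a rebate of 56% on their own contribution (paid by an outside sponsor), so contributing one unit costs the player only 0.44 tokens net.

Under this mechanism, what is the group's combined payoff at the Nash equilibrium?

2062.72 tokens

Under the mechanism each unit contributed yields (5.3/8) / 0.44 = 1.5057 back to its contributor per unit of net cost, which exceeds 1, making full contribution the dominant choice for everyone.
So the Nash equilibrium is full contribution by all 8; the group earns 8 × (44 × 0.56 + 5.3 × 44) = 2062.72.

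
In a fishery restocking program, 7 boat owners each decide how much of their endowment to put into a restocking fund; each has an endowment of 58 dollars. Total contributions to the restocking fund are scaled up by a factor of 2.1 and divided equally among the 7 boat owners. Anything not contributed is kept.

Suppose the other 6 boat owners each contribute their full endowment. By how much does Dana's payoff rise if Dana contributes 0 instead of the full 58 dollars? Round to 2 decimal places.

Switching from a contribution of 58 to 0 lets Dana keep an extra 58 dollars, but lowers the restocking fund by 58, which costs Dana their own share of that drop: 2.1/7 × 58 = 17.40.
Net gain = 58 − 17.40 = 40.60. The private return per contributed unit (0.3000) is below 1, so free-riding is indeed the best response regardless of what the others do.

40.60 dollars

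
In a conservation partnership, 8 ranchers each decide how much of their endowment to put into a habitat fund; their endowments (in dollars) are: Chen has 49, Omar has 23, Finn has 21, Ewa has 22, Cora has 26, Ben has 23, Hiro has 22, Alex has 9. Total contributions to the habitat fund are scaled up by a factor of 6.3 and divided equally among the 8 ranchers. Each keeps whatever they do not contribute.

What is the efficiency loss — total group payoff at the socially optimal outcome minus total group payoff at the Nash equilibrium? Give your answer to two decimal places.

The private return per contributed unit is 6.3/8 = 0.7875 < 1 for every player regardless of endowment, so the Nash equilibrium is zero contribution and the group total is Σ E_j = 49 + 23 + 21 + 22 + 26 + 23 + 22 + 9 = 195.
Each contributed unit returns 6.300 to the group, so the social optimum is full contribution by everyone: group total = 6.300 × 195 = 1228.50.
Efficiency loss = (6.300 − 1) × 195 = 1033.50.

1033.50 dollars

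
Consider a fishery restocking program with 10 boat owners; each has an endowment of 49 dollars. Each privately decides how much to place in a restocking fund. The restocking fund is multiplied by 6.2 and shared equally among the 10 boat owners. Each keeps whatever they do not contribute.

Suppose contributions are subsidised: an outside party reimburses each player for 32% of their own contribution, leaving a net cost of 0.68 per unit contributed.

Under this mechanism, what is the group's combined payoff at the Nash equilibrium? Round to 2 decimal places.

490.00 dollars

The effective private return is (6.2/10) / 0.68 = 0.9118, which is still under 1, so the mechanism doesn't change anyone's dominant strategy: zero contribution.
At the Nash equilibrium no one contributes; group total payoff = 10 × 49 = 490.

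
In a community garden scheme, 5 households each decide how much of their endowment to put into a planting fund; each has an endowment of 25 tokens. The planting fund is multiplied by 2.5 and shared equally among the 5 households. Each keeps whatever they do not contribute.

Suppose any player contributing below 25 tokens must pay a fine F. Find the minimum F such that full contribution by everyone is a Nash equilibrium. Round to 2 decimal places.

12.50 tokens

Given the others contribute fully, the best deviation is to contribute 0 (any partial contribution still incurs the fine and gives up units whose private return 0.5000 is below 1).
Deviating from 25 to 0 saves 25 tokens but forfeits the deviator's share of the drop in the planting fund: 2.5/5 × 25 = 12.50.
So the deviation gain is 25 − 12.50 = 12.50, and the fine must be at least 12.50 tokens to wipe it out.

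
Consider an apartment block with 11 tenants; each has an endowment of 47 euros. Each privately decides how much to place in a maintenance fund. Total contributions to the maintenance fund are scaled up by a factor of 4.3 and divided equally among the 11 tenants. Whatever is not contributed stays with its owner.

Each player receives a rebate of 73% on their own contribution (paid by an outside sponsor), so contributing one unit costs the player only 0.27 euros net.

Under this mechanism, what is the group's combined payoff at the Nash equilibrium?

2600.51 euros

The effective private return per unit is now (4.3/11) / 0.27 = 1.4478 > 1, so every player's dominant strategy flips to full contribution.
So the Nash equilibrium is full contribution by all 11; the group earns 11 × (47 × 0.73 + 4.3 × 47) = 2600.51.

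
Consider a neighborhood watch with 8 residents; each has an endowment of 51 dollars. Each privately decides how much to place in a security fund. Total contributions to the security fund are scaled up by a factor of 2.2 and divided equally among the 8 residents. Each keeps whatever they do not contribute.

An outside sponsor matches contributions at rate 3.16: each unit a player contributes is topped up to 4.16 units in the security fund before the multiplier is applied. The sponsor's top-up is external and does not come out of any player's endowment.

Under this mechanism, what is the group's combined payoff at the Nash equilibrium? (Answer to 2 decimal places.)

The effective private return per unit is now 2.2 × 4.16 / 8 = 1.1440 > 1, so every player's dominant strategy flips to full contribution.
At the Nash equilibrium everyone contributes 51. Group total payoff = 2.2 × 4.16 × 408 = 3734.02.

3734.02 dollars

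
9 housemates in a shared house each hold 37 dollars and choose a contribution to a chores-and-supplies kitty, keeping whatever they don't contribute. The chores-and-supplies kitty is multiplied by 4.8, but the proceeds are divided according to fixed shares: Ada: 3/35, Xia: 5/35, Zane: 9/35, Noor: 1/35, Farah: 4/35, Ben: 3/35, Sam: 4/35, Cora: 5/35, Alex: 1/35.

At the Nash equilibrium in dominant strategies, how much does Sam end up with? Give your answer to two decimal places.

Each unit j contributes comes back to j as 4.8 × (j's share), so j prefers to contribute only if that share exceeds 1/4.8 = 0.2083; otherwise keeping the unit dominates.
Only Zane (9/35) clears that bar, contributing 37; the remaining 8 contribute 0. Total contributed: 37.
Sam keeps 37 and receives 4.8 × 37 × 4/35 = 20.30 from the chores-and-supplies kitty, for a payoff of 57.30.

57.30 dollars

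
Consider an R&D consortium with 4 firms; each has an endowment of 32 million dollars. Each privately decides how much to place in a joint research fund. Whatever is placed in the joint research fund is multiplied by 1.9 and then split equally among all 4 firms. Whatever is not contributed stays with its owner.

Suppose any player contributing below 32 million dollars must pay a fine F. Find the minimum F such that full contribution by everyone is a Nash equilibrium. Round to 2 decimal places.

16.80 million dollars

Given the others contribute fully, the best deviation is to contribute 0 (any partial contribution still incurs the fine and gives up units whose private return 0.4750 is below 1).
Deviating from 32 to 0 saves 32 million dollars but forfeits the deviator's share of the drop in the joint research fund: 1.9/4 × 32 = 15.20.
So the deviation gain is 32 − 15.20 = 16.80, and the fine must be at least 16.80 million dollars to wipe it out.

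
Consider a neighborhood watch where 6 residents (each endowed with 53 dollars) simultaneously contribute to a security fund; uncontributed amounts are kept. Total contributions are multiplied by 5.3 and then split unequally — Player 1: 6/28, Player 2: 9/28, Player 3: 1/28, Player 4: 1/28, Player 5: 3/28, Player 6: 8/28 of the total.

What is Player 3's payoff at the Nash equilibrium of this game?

Player j's private return per contributed unit is 5.3 × (j's share). Contributing is weakly dominant for j when that share is at least 1/5.3 = 0.1887, and contributing 0 is dominant otherwise.
Player 1, Player 2 and Player 6 are above the threshold, contributing 53 each; the remaining 3 contribute 0. Total contributed: 159.
Player 3 keeps 53 and receives 5.3 × 159 × 1/28 = 30.10 from the security fund, for a payoff of 83.10.

83.10 dollars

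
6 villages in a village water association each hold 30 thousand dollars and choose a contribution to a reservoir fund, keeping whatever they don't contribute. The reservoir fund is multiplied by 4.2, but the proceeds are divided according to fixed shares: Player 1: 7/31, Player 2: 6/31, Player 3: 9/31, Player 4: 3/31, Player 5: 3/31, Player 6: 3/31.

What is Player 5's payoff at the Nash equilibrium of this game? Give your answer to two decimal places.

Player j's private return per contributed unit is 4.2 × (j's share). Contributing is weakly dominant for j when that share is at least 1/4.2 = 0.2381, and contributing 0 is dominant otherwise.
Only Player 3 (9/31) clears that bar, contributing 30; the remaining 5 contribute 0. Total contributed: 30.
Player 5 keeps 30 and receives 4.2 × 30 × 3/31 = 12.19 from the reservoir fund, for a payoff of 42.19.

42.19 thousand dollars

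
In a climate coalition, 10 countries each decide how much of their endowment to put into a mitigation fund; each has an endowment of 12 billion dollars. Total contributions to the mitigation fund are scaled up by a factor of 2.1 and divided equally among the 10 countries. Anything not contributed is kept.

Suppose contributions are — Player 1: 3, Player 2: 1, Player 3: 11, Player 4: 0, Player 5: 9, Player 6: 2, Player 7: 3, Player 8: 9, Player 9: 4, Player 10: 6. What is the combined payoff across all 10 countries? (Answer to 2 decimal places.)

172.80 billion dollars

Total contributed: 3 + 1 + 11 + 0 + 9 + 2 + 3 + 9 + 4 + 6 = 48; total kept: 10 × 12 − 48 = 72.
The mitigation fund pays out 2.1 × 48 = 100.80 in aggregate.
Group total = 72 + 100.80 = 172.80.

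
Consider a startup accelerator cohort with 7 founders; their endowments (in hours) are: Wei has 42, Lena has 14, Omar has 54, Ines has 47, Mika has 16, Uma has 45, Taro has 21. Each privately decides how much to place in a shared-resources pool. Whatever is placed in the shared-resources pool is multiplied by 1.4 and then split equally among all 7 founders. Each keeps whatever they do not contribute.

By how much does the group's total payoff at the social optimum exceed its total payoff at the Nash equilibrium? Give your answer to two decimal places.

The private return per contributed unit is 1.4/7 = 0.2000 < 1 for every player regardless of endowment, so the Nash equilibrium is zero contribution and the group total is Σ E_j = 42 + 14 + 54 + 47 + 16 + 45 + 21 = 239.
Each contributed unit returns 1.400 to the group, so the social optimum is full contribution by everyone: group total = 1.400 × 239 = 334.60.
Efficiency loss = (1.400 − 1) × 239 = 95.60.

95.60 hours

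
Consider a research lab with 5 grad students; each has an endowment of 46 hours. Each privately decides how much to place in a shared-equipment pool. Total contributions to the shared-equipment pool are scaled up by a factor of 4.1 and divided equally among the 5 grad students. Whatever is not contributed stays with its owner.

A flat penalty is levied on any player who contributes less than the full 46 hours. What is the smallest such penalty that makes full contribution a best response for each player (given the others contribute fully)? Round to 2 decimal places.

8.28 hours

Given the others contribute fully, the best deviation is to contribute 0 (any partial contribution still incurs the fine and gives up units whose private return 0.8200 is below 1).
Deviating from 46 to 0 saves 46 hours but forfeits the deviator's share of the drop in the shared-equipment pool: 4.1/5 × 46 = 37.72.
So the deviation gain is 46 − 37.72 = 8.28, and the fine must be at least 8.28 hours to wipe it out.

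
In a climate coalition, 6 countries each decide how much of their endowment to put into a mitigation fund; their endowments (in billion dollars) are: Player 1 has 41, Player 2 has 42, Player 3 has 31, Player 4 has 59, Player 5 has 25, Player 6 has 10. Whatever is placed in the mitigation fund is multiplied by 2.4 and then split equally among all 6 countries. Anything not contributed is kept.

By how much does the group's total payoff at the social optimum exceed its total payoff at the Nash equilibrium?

The private return per contributed unit is 2.4/6 = 0.4000 < 1 for every player regardless of endowment, so the Nash equilibrium is zero contribution and the group total is Σ E_j = 41 + 42 + 31 + 59 + 25 + 10 = 208.
Each contributed unit returns 2.400 to the group, so the social optimum is full contribution by everyone: group total = 2.400 × 208 = 499.20.
Efficiency loss = (2.400 − 1) × 208 = 291.20.

291.20 billion dollars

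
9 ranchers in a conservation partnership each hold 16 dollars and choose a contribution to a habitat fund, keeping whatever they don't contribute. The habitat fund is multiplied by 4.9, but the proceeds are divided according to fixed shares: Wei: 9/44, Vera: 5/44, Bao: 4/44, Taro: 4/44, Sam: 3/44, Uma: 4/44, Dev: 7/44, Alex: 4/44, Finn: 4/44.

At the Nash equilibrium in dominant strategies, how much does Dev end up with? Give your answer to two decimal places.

28.47 dollars

Player j's private return per contributed unit is 4.9 × (j's share). Contributing is weakly dominant for j when that share is at least 1/4.9 = 0.2041, and contributing 0 is dominant otherwise.
The only share above 0.2041 is Wei's 9/44, contributing 16; the remaining 8 contribute 0. Total contributed: 16.
Dev keeps 16 and receives 4.9 × 16 × 7/44 = 12.47 from the habitat fund, for a payoff of 28.47.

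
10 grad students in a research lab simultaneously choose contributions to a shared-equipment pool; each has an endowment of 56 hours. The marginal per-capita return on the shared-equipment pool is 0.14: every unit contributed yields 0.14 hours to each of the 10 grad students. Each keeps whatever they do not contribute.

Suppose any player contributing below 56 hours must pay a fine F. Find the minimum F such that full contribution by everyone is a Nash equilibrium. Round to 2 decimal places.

Given the others contribute fully, the best deviation is to contribute 0 (any partial contribution still incurs the fine and gives up units whose private return 0.14 is below 1).
Deviating from 56 to 0 saves 56 hours but forfeits the deviator's share of the drop in the shared-equipment pool: 0.14 × 56 = 7.84.
So the deviation gain is 56 − 7.84 = 48.16, and the fine must be at least 48.16 hours to wipe it out.

48.16 hours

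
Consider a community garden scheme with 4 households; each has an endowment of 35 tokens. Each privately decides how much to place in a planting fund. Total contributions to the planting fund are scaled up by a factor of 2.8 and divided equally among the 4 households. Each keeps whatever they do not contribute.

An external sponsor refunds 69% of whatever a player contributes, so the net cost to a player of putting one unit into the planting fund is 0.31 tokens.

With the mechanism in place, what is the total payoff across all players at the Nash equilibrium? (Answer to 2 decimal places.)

Under the mechanism each unit contributed yields (2.8/4) / 0.31 = 2.2581 back to its contributor per unit of net cost, which exceeds 1, making full contribution the dominant choice for everyone.
At the Nash equilibrium everyone contributes 35. Group total payoff = 4 × (35 × 0.69 + 2.8 × 35) = 488.60.

488.60 tokens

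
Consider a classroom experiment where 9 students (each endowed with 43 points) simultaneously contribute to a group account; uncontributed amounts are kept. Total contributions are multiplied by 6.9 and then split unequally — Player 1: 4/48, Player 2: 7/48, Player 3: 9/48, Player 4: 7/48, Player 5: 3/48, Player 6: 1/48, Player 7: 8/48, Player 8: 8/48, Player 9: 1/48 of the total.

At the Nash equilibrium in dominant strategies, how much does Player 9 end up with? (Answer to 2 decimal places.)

73.91 points

A player with share s gets back 6.9·s per unit contributed, so full contribution is dominant for anyone with s > 1/6.9 = 0.1449 and zero contribution is dominant for anyone below.
The shares above 0.1449 belong to Player 2, Player 3, Player 4, Player 7 and Player 8, contributing 43 each; the remaining 4 contribute 0. Total contributed: 215.
Player 9 keeps 43 and receives 6.9 × 215 × 1/48 = 30.91 from the group account, for a payoff of 73.91.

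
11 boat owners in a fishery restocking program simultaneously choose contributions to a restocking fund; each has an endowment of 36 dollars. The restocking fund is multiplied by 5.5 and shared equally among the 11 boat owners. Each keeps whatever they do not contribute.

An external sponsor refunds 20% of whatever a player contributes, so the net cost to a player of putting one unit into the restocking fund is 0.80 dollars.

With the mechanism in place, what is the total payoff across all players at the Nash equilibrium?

396.00 dollars

With the mechanism, a contributed unit returns (5.5/11) / 0.80 = 0.6250 per unit of net cost — still below 1 — so contributing 0 remains dominant for every player.
Everyone keeps their endowment and the group total is 11 × 36 = 396.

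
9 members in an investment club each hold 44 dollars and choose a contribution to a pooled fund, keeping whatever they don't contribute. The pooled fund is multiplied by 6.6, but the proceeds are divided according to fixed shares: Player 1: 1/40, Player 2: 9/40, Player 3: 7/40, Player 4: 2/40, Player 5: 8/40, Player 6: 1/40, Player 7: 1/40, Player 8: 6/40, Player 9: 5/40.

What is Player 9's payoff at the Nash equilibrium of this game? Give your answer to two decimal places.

A player with share s gets back 6.6·s per unit contributed, so full contribution is dominant for anyone with s > 1/6.6 = 0.1515 and zero contribution is dominant for anyone below.
The shares above 0.1515 belong to Player 2, Player 3 and Player 5, contributing 44 each; the remaining 6 contribute 0. Total contributed: 132.
Player 9 keeps 44 and receives 6.6 × 132 × 5/40 = 108.90 from the pooled fund, for a payoff of 152.90.

152.90 dollars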